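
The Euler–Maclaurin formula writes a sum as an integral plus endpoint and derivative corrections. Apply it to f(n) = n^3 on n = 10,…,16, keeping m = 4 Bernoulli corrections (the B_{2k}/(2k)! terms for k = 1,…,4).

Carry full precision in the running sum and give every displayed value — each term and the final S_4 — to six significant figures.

S_4 ≈ 16471.0

Integral: ∫_10^16 x^3 dx = 13884.0.
½[f(10) + f(16)] = ½[1000.00 + 4096.00] = 2548.00.
Running total after boundary: 16432.0.
Correction k=1: B_{2}/2! · (f^{(1)}(16) − f^{(1)}(10)) = 1/12 · (768.000 − 300.000) = 39.0000.
Running total after k=1: 16471.0.
Correction k=2: B_{4}/4! · (f^{(3)}(16) − f^{(3)}(10)) = −1/720 · (6.00000 − 6.00000) = 0.00000.
Running total after k=2: 16471.0.
Correction k=3: B_{6}/6! · (f^{(5)}(16) − f^{(5)}(10)) = 1/30240 · (0.00000 − 0.00000) = 0.00000.
Running total after k=3: 16471.0.
Correction k=4: B_{8}/8! · (f^{(7)}(16) − f^{(7)}(10)) = −1/1209600 · (0.00000 − 0.00000) = 0.00000.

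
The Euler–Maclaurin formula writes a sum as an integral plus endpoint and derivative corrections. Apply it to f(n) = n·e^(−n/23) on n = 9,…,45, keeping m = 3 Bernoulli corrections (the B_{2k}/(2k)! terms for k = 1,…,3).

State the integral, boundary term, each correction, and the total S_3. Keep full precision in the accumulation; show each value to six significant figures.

∫_9^45 x·e^(−x/23) dx evaluates to 276.594.
Endpoint term: (f(9) + f(45))/2 = (6.08557 + 6.36071)/2 = 6.22314.
So far: 282.817.
Correction k=1: B_{2}/2! · (f^{(1)}(45) − f^{(1)}(9)) = 1/12 · (-0.135204 − 0.411584) = -0.0455657.
Running total after k=1: 282.772.
Correction k=2: B_{4}/4! · (f^{(3)}(45) − f^{(3)}(9)) = −1/720 · (0.000278818 − 0.00333447) = 4.24396e-06.
Running total after k=2: 282.772.
Correction k=3: B_{6}/6! · (f^{(5)}(45) − f^{(5)}(9)) = 1/30240 · (1.53728e-06 − 1.11359e-05) = -3.17415e-10.

S_3 ≈ 282.772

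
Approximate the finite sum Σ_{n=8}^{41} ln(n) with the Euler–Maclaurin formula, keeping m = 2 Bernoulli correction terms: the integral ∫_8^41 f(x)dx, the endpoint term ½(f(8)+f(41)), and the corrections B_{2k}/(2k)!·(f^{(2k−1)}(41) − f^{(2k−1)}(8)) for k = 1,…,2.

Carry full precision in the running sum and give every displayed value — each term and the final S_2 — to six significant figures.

S_2 ≈ 105.509

Integral: ∫_8^41 ln(x) dx = 102.621.
½[f(8) + f(41)] = ½[2.07944 + 3.71357] = 2.89651.
Integral + boundary = 105.517.
Correction k=1: B_{2}/2! · (f^{(1)}(41) − f^{(1)}(8)) = 1/12 · (0.0243902 − 0.125000) = -0.00838415.
Running total after k=1: 105.509.
Correction k=2: B_{4}/4! · (f^{(3)}(41) − f^{(3)}(8)) = −1/720 · (2.90187e-05 − 0.00390625) = 5.38504e-06.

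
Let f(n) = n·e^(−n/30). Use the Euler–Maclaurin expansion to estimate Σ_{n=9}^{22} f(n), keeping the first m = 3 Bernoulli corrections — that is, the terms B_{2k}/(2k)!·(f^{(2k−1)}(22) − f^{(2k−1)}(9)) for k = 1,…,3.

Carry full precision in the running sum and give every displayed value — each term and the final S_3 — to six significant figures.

S_3 ≈ 126.066

∫_9^22 x·e^(−x/30) dx evaluates to 117.481.
½[f(9) + f(22)] = ½[6.66736 + 10.5667] = 8.61704.
Integral + boundary = 126.098.
k=1: B_{2}/(2)! × [f^{(1)}(22) − f^{(1)}(9)] = 1/12 × (0.128081 − 0.518573) = -0.0325409.
Partial sum through k=1: 126.066.
k=2: B_{4}/(4)! × [f^{(3)}(22) − f^{(3)}(9)] = −1/720 × (0.00120966 − 0.00222245) = 1.40666e-06.
Partial sum through k=2: 126.066.
k=3: B_{6}/(6)! × [f^{(5)}(22) − f^{(5)}(9)] = 1/30240 × (2.53000e-06 − 4.29857e-06) = -5.84845e-11.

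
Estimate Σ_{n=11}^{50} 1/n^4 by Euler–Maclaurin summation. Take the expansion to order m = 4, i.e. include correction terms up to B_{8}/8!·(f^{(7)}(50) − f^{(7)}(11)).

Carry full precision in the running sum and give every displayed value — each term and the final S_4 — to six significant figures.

∫_11^50 1/x^4 dx evaluates to 0.000247772.
Boundary: ½(f(11) + f(50)) = ½(6.83013e-05 + 1.60000e-07) = 3.42307e-05.
So far: 0.000282002.
k=1: B_{2}/(2)! × [f^{(1)}(50) − f^{(1)}(11)] = 1/12 × (-1.28000e-08 − (-2.48369e-05)) = 2.06867e-06.
After k=1: 0.000284071.
k=2: B_{4}/(4)! × [f^{(3)}(50) − f^{(3)}(11)] = −1/720 × (-1.53600e-10 − (-6.15790e-06)) = -8.55242e-09.
After k=2: 0.000284062.
k=3: B_{6}/(6)! × [f^{(5)}(50) − f^{(5)}(11)] = 1/30240 × (-3.44064e-12 − (-2.84994e-06)) = 9.42438e-11.
After k=3: 0.000284062.
k=4: B_{8}/(8)! × [f^{(7)}(50) − f^{(7)}(11)] = −1/1209600 × (-1.23863e-13 − (-2.11979e-06)) = -1.75247e-12.

S_4 ≈ 0.000284062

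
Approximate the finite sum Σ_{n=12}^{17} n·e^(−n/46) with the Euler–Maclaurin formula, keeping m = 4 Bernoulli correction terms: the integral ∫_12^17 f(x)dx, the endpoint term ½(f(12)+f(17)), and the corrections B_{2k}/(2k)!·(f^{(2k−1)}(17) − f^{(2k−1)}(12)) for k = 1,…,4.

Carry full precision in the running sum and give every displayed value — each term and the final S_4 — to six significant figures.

The integral term ∫_12^17 x·e^(−x/46) dx = 52.7590.
½[f(12) + f(17)] = ½[9.24458 + 11.7476] = 10.4961.
Integral + boundary = 63.2550.
k=1: B_{2}/(2)! × [f^{(1)}(17) − f^{(1)}(12)] = 1/12 × (0.435652 − 0.569412) = -0.0111467.
After k=1: 63.2439.
k=2: B_{4}/(4)! × [f^{(3)}(17) − f^{(3)}(12)] = −1/720 × (0.000859037 − 0.000997247) = 1.91959e-07.
After k=2: 63.2439.
k=3: B_{6}/(6)! × [f^{(5)}(17) − f^{(5)}(12)] = 1/30240 × (7.14645e-07 − 8.15405e-07) = -3.33200e-12.
After k=3: 63.2439.
k=4: B_{8}/(8)! × [f^{(7)}(17) − f^{(7)}(12)] = −1/1209600 × (4.83610e-10 − 5.47977e-10) = 5.32142e-17.

S_4 ≈ 63.2439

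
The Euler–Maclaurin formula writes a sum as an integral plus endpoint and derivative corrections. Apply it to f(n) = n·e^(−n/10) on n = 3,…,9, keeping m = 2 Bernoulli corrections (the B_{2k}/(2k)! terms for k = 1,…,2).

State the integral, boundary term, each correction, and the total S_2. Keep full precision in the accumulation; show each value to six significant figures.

S_2 ≈ 21.9591

∫_3^9 x·e^(−x/10) dx evaluates to 19.0581.
Boundary: ½(f(3) + f(9)) = ½(2.22245 + 3.65913) = 2.94079.
So far: 21.9989.
Order-1 term: 1/12 · (0.0406570 − 0.518573) = -0.0398263.
Running total after k=1: 21.9591.
Order-2 term: −1/720 · (0.00853796 − 0.0200021) = 1.59224e-05.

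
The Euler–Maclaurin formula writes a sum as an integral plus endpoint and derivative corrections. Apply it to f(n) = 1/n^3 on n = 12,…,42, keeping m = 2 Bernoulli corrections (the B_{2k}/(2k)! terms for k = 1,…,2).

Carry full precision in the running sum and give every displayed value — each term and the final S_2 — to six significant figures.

S_2 ≈ 0.00349682

Integral: ∫_12^42 1/x^3 dx = 0.00318878.
Boundary: ½(f(12) + f(42)) = ½(0.000578704 + 1.34975e-05) = 0.000296101.
Running total after boundary: 0.00348488.
k=1: B_{2}/(2)! × [f^{(1)}(42) − f^{(1)}(12)] = 1/12 × (-9.64104e-07 − (-0.000144676)) = 1.19760e-05.
Partial sum through k=1: 0.00349685.
k=2: B_{4}/(4)! × [f^{(3)}(42) − f^{(3)}(12)] = −1/720 × (-1.09309e-08 − (-2.00939e-05)) = -2.78930e-08.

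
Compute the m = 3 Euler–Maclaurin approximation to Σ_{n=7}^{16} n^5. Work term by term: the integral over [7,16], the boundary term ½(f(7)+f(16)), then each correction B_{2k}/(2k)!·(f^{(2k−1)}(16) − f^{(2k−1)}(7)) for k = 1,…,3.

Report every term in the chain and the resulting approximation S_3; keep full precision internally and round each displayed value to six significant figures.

S_3 ≈ 3.33558e+06

Integral: ∫_7^16 x^5 dx = 2.77659e+06.
Boundary: ½(f(7) + f(16)) = ½(16807.0 + 1.04858e+06) = 532692.
Running total after boundary: 3.30929e+06.
Order-1 term: 1/12 · (327680 − 12005.0) = 26306.2.
After k=1: 3.33559e+06.
Order-2 term: −1/720 · (15360.0 − 2940.00) = -17.2500.
After k=2: 3.33558e+06.
Order-3 term: 1/30240 · (120.000 − 120.000) = 0.00000.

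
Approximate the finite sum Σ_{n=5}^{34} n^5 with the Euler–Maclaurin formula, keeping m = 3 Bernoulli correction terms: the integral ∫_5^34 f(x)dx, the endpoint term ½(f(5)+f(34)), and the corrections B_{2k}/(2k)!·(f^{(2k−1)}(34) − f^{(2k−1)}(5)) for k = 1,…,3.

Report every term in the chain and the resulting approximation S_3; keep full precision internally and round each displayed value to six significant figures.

S_3 ≈ 2.80741e+08

Integral: ∫_5^34 x^5 dx = 2.57465e+08.
Endpoint term: (f(5) + f(34))/2 = (3125.00 + 4.54354e+07)/2 = 2.27193e+07.
Integral + boundary = 2.80184e+08.
Correction k=1: B_{2}/2! · (f^{(1)}(34) − f^{(1)}(5)) = 1/12 · (6.68168e+06 − 3125.00) = 556546.
Partial sum through k=1: 2.80741e+08.
Correction k=2: B_{4}/4! · (f^{(3)}(34) − f^{(3)}(5)) = −1/720 · (69360.0 − 1500.00) = -94.2500.
Partial sum through k=2: 2.80741e+08.
Correction k=3: B_{6}/6! · (f^{(5)}(34) − f^{(5)}(5)) = 1/30240 · (120.000 − 120.000) = 0.00000.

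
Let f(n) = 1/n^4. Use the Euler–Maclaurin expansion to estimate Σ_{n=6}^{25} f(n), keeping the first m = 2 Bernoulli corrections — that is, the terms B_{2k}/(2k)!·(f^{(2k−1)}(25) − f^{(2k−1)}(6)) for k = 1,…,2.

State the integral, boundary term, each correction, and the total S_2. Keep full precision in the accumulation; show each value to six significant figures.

S_2 ≈ 0.00195120

The integral term ∫_6^25 1/x^4 dx = 0.00152188.
Boundary: ½(f(6) + f(25)) = ½(0.000771605 + 2.56000e-06) = 0.000387082.
Running total after boundary: 0.00190896.
k=1: B_{2}/(2)! × [f^{(1)}(25) − f^{(1)}(6)] = 1/12 × (-4.09600e-07 − (-0.000514403)) = 4.28328e-05.
After k=1: 0.00195179.
k=2: B_{4}/(4)! × [f^{(3)}(25) − f^{(3)}(6)] = −1/720 × (-1.96608e-08 − (-0.000428669)) = -5.95347e-07.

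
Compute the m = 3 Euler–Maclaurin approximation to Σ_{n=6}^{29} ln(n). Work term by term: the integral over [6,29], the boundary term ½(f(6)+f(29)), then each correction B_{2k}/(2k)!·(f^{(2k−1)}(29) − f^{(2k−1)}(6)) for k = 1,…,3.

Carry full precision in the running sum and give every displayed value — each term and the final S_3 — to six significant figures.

The integral term ∫_6^29 ln(x) dx = 63.9010.
Boundary: ½(f(6) + f(29)) = ½(1.79176 + 3.36730) = 2.57953.
So far: 66.4805.
Order-1 term: 1/12 · (0.0344828 − 0.166667) = -0.0110153.
After k=1: 66.4695.
Order-2 term: −1/720 · (8.20042e-05 − 0.00925926) = 1.27462e-05.
After k=2: 66.4695.
Order-3 term: 1/30240 · (1.17010e-06 − 0.00308642) = -1.02025e-07.

S_3 ≈ 66.4695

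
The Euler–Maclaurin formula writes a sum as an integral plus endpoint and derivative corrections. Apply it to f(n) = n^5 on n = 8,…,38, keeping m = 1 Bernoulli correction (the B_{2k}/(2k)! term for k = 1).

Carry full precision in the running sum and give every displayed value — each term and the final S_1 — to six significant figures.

S_1 ≈ 5.42280e+08

The integral term ∫_8^38 x^5 dx = 5.01779e+08.
½[f(8) + f(38)] = ½[32768.0 + 7.92352e+07] = 3.96340e+07.
Running total after boundary: 5.41413e+08.
Order-1 term: 1/12 · (1.04257e+07 − 20480.0) = 867100.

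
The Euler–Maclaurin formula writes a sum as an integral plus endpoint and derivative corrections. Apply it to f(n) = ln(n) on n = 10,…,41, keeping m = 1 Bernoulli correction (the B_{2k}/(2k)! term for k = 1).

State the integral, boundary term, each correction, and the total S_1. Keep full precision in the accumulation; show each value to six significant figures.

S_1 ≈ 101.232

∫_10^41 ln(x) dx evaluates to 98.2306.
Boundary: ½(f(10) + f(41)) = ½(2.30259 + 3.71357) = 3.00808.
So far: 101.239.
Order-1 term: 1/12 · (0.0243902 − 0.100000) = -0.00630081.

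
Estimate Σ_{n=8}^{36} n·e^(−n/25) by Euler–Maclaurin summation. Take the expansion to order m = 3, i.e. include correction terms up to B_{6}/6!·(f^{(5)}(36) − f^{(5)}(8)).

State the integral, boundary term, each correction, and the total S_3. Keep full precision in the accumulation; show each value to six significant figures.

The integral term ∫_8^36 x·e^(−x/25) dx = 237.758.
½[f(8) + f(36)] = ½[5.80919 + 8.52940] = 7.16930.
Running total after boundary: 244.927.
Correction k=1: B_{2}/2! · (f^{(1)}(36) − f^{(1)}(8)) = 1/12 · (-0.104248 − 0.493781) = -0.0498358.
After k=1: 244.878.
Correction k=2: B_{4}/4! · (f^{(3)}(36) − f^{(3)}(8)) = −1/720 · (0.000591372 − 0.00311373) = 3.50327e-06.
After k=2: 244.878.
Correction k=3: B_{6}/6! · (f^{(5)}(36) − f^{(5)}(8)) = 1/30240 · (2.15926e-06 − 8.69985e-06) = -2.16289e-10.

S_3 ≈ 244.878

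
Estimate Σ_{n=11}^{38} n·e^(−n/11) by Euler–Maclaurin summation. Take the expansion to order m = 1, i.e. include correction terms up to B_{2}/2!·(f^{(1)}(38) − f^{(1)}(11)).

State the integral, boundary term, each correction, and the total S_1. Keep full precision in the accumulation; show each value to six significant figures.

S_1 ≈ 74.6108

The integral term ∫_11^38 x·e^(−x/11) dx = 71.9935.
Endpoint term: (f(11) + f(38))/2 = (4.04667 + 1.20086)/2 = 2.62377.
Running total after boundary: 74.6173.
Correction k=1: B_{2}/2! · (f^{(1)}(38) − f^{(1)}(11)) = 1/12 · (-0.0775677 − 0.00000) = -0.00646398.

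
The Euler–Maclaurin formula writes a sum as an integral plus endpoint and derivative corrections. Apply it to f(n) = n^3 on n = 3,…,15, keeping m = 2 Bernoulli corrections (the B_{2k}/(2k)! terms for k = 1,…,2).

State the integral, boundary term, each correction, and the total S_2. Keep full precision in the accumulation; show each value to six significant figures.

S_2 ≈ 14391.0

∫_3^15 x^3 dx evaluates to 12636.0.
Endpoint term: (f(3) + f(15))/2 = (27.0000 + 3375.00)/2 = 1701.00.
So far: 14337.0.
Correction k=1: B_{2}/2! · (f^{(1)}(15) − f^{(1)}(3)) = 1/12 · (675.000 − 27.0000) = 54.0000.
Partial sum through k=1: 14391.0.
Correction k=2: B_{4}/4! · (f^{(3)}(15) − f^{(3)}(3)) = −1/720 · (6.00000 − 6.00000) = 0.00000.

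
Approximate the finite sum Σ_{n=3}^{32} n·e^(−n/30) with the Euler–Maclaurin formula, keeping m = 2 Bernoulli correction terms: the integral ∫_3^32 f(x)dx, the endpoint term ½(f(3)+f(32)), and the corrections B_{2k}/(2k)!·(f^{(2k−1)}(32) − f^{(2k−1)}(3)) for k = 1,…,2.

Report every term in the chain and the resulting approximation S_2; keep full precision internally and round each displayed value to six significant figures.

The integral term ∫_3^32 x·e^(−x/30) dx = 255.663.
Boundary: ½(f(3) + f(32)) = ½(2.71451 + 11.0129) = 6.86372.
So far: 262.527.
Order-1 term: 1/12 · (-0.0229436 − 0.814354) = -0.0697748.
After k=1: 262.457.
Order-2 term: −1/720 · (0.000739293 − 0.00291559) = 3.02263e-06.

S_2 ≈ 262.457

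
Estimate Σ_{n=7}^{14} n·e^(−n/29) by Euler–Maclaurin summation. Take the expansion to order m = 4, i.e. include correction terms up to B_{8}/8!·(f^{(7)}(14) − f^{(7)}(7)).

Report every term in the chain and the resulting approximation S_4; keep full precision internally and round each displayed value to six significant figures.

S_4 ≈ 57.6562

The integral term ∫_7^14 x·e^(−x/29) dx = 50.6103.
½[f(7) + f(14)] = ½[5.49881 + 8.63910] = 7.06895.
So far: 57.6793.
k=1: B_{2}/(2)! × [f^{(1)}(14) − f^{(1)}(7)] = 1/12 × (0.319179 − 0.595930) = -0.0230626.
After k=1: 57.6562.
k=2: B_{4}/(4)! × [f^{(3)}(14) − f^{(3)}(7)] = −1/720 × (0.00184701 − 0.00257671) = 1.01348e-06.
After k=2: 57.6562.
k=3: B_{6}/(6)! × [f^{(5)}(14) − f^{(5)}(7)] = 1/30240 × (3.94114e-06 − 5.28518e-06) = -4.44456e-11.
After k=3: 57.6562.
k=4: B_{8}/(8)! × [f^{(7)}(14) − f^{(7)}(7)] = −1/1209600 × (6.76109e-09 − 8.92566e-09) = 1.78950e-15.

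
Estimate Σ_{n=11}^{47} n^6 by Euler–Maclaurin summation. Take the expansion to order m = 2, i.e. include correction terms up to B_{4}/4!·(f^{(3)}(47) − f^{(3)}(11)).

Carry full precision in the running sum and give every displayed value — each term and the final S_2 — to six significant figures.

S_2 ≈ 7.78770e+10

Integral: ∫_11^47 x^6 dx = 7.23719e+10.
½[f(11) + f(47)] = ½[1.77156e+06 + 1.07792e+10] = 5.39049e+09.
Running total after boundary: 7.77624e+10.
Correction k=1: B_{2}/2! · (f^{(1)}(47) − f^{(1)}(11)) = 1/12 · (1.37607e+09 − 966306) = 1.14592e+08.
Partial sum through k=1: 7.78770e+10.
Correction k=2: B_{4}/4! · (f^{(3)}(47) − f^{(3)}(11)) = −1/720 · (1.24588e+07 − 159720) = -17082.0.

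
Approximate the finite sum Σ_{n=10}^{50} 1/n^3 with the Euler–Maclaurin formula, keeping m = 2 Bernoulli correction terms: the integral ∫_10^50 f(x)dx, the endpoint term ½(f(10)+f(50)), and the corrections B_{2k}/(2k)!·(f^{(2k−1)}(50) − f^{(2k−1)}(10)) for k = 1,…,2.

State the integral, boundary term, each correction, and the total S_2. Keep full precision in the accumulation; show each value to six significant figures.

S_2 ≈ 0.00532888

∫_10^50 1/x^3 dx evaluates to 0.00480000.
Endpoint term: (f(10) + f(50))/2 = (0.00100000 + 8.00000e-06)/2 = 0.000504000.
Integral + boundary = 0.00530400.
k=1: B_{2}/(2)! × [f^{(1)}(50) − f^{(1)}(10)] = 1/12 × (-4.80000e-07 − (-0.000300000)) = 2.49600e-05.
Running total after k=1: 0.00532896.
k=2: B_{4}/(4)! × [f^{(3)}(50) − f^{(3)}(10)] = −1/720 × (-3.84000e-09 − (-6.00000e-05)) = -8.33280e-08.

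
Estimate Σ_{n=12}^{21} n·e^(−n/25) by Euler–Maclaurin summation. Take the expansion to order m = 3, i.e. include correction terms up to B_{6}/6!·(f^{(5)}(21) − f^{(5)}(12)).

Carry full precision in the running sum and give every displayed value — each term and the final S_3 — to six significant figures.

Integral: ∫_12^21 x·e^(−x/25) dx = 75.9075.
½[f(12) + f(21)] = ½[7.42540 + 9.06592] = 8.24566.
Integral + boundary = 84.1532.
Correction k=1: B_{2}/2! · (f^{(1)}(21) − f^{(1)}(12)) = 1/12 · (0.0690737 − 0.321767) = -0.0210578.
Partial sum through k=1: 84.1321.
Correction k=2: B_{4}/4! · (f^{(3)}(21) − f^{(3)}(12)) = −1/720 · (0.00149199 − 0.00249493) = 1.39298e-06.
Partial sum through k=2: 84.1321.
Correction k=3: B_{6}/6! · (f^{(5)}(21) − f^{(5)}(12)) = 1/30240 · (4.59754e-06 − 7.16007e-06) = -8.47395e-11.

S_3 ≈ 84.1321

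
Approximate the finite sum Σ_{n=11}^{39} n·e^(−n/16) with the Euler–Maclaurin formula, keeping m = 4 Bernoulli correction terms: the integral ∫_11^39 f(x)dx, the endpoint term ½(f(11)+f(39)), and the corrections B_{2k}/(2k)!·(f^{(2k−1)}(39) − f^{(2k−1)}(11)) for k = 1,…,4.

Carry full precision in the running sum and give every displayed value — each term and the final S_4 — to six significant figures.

S_4 ≈ 144.776

The integral term ∫_11^39 x·e^(−x/16) dx = 140.330.
Boundary: ½(f(11) + f(39)) = ½(5.53115 + 3.40778) = 4.46946.
So far: 144.799.
Correction k=1: B_{2}/2! · (f^{(1)}(39) − f^{(1)}(11)) = 1/12 · (-0.125607 − 0.157135) = -0.0235619.
After k=1: 144.776.
Correction k=2: B_{4}/4! · (f^{(3)}(39) − f^{(3)}(11)) = −1/720 · (0.000191995 − 0.00454218) = 6.04192e-06.
After k=2: 144.776.
Correction k=3: B_{6}/6! · (f^{(5)}(39) − f^{(5)}(11)) = 1/30240 · (3.41658e-06 − 3.30881e-05) = -9.81201e-10.
After k=3: 144.776.
Correction k=4: B_{8}/8! · (f^{(7)}(39) − f^{(7)}(11)) = −1/1209600 · (2.37624e-08 − 1.89193e-07) = 1.36764e-13.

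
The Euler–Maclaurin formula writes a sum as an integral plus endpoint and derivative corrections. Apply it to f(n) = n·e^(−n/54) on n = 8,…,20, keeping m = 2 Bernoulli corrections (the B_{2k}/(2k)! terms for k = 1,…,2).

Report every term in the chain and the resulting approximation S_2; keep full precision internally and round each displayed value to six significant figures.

S_2 ≈ 138.168

The integral term ∫_8^20 x·e^(−x/54) dx = 127.839.
½[f(8) + f(20)] = ½[6.89843 + 13.8096] = 10.3540.
Integral + boundary = 138.193.
Order-1 term: 1/12 · (0.434746 − 0.734555) = -0.0249841.
After k=1: 138.168.
Order-2 term: −1/720 · (0.000622669 − 0.000843334) = 3.06479e-07.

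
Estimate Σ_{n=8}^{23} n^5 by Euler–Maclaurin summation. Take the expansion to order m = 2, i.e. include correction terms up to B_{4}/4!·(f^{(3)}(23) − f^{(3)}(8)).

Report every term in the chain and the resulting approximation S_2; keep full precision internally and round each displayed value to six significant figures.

The integral term ∫_8^23 x^5 dx = 2.46290e+07.
½[f(8) + f(23)] = ½[32768.0 + 6.43634e+06] = 3.23456e+06.
Running total after boundary: 2.78635e+07.
Correction k=1: B_{2}/2! · (f^{(1)}(23) − f^{(1)}(8)) = 1/12 · (1.39920e+06 − 20480.0) = 114894.
Partial sum through k=1: 2.79784e+07.
Correction k=2: B_{4}/4! · (f^{(3)}(23) − f^{(3)}(8)) = −1/720 · (31740.0 − 3840.00) = -38.7500.

S_2 ≈ 2.79784e+07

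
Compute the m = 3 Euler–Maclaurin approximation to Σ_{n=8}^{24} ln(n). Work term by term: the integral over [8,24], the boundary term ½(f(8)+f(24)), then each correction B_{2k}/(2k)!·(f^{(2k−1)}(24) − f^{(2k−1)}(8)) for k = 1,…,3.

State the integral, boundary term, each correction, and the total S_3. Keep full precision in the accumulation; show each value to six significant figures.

S_3 ≈ 46.2596

∫_8^24 ln(x) dx evaluates to 43.6378.
Boundary: ½(f(8) + f(24)) = ½(2.07944 + 3.17805) = 2.62875.
So far: 46.2665.
k=1: B_{2}/(2)! × [f^{(1)}(24) − f^{(1)}(8)] = 1/12 × (0.0416667 − 0.125000) = -0.00694444.
Partial sum through k=1: 46.2596.
k=2: B_{4}/(4)! × [f^{(3)}(24) − f^{(3)}(8)] = −1/720 × (0.000144676 − 0.00390625) = 5.22441e-06.
Partial sum through k=2: 46.2596.
k=3: B_{6}/(6)! × [f^{(5)}(24) − f^{(5)}(8)] = 1/30240 × (3.01408e-06 − 0.000732422) = -2.41206e-08.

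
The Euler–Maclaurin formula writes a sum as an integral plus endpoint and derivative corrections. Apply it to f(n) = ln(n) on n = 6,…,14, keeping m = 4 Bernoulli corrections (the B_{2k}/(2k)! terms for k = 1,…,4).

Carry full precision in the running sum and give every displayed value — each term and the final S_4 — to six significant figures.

Integral: ∫_6^14 ln(x) dx = 18.1962.
Boundary: ½(f(6) + f(14)) = ½(1.79176 + 2.63906) = 2.21541.
Integral + boundary = 20.4117.
k=1: B_{2}/(2)! × [f^{(1)}(14) − f^{(1)}(6)] = 1/12 × (0.0714286 − 0.166667) = -0.00793651.
After k=1: 20.4037.
k=2: B_{4}/(4)! × [f^{(3)}(14) − f^{(3)}(6)] = −1/720 × (0.000728863 − 0.00925926) = 1.18478e-05.
After k=2: 20.4037.
k=3: B_{6}/(6)! × [f^{(5)}(14) − f^{(5)}(6)] = 1/30240 × (4.46243e-05 − 0.00308642) = -1.00588e-07.
After k=3: 20.4037.
k=4: B_{8}/(8)! × [f^{(7)}(14) − f^{(7)}(6)] = −1/1209600 × (6.83024e-06 − 0.00257202) = 2.12069e-09.

S_4 ≈ 20.4037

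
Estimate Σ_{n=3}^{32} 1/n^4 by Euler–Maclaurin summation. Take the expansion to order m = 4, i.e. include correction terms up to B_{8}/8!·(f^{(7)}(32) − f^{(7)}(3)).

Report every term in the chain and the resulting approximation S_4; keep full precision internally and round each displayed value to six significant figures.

S_4 ≈ 0.0198128

∫_3^32 1/x^4 dx evaluates to 0.0123355.
Boundary: ½(f(3) + f(32)) = ½(0.0123457 + 9.53674e-07) = 0.00617332.
Integral + boundary = 0.0185088.
Order-1 term: 1/12 · (-1.19209e-07 − (-0.0164609)) = 0.00137173.
After k=1: 0.0198806.
Order-2 term: −1/720 · (-3.49246e-09 − (-0.0548697)) = -7.62079e-05.
After k=2: 0.0198043.
Order-3 term: 1/30240 · (-1.90994e-10 − (-0.341411)) = 1.12901e-05.
After k=3: 0.0198156.
Order-4 term: −1/1209600 · (-1.67866e-11 − (-3.41411)) = -2.82251e-06.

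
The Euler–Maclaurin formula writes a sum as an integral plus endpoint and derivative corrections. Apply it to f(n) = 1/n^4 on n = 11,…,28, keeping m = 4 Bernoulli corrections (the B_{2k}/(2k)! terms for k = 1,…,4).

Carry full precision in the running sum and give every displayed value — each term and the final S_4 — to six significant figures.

S_4 ≈ 0.000272260

The integral term ∫_11^28 1/x^4 dx = 0.000235254.
Endpoint term: (f(11) + f(28))/2 = (6.83013e-05 + 1.62693e-06)/2 = 3.49641e-05.
So far: 0.000270218.
k=1: B_{2}/(2)! × [f^{(1)}(28) − f^{(1)}(11)] = 1/12 × (-2.32418e-07 − (-2.48369e-05)) = 2.05037e-06.
Running total after k=1: 0.000272268.
k=2: B_{4}/(4)! × [f^{(3)}(28) − f^{(3)}(11)] = −1/720 × (-8.89355e-09 − (-6.15790e-06)) = -8.54028e-09.
Running total after k=2: 0.000272260.
k=3: B_{6}/(6)! × [f^{(5)}(28) − f^{(5)}(11)] = 1/30240 × (-6.35253e-10 − (-2.84994e-06)) = 9.42229e-11.
Running total after k=3: 0.000272260.
k=4: B_{8}/(8)! × [f^{(7)}(28) − f^{(7)}(11)] = −1/1209600 × (-7.29245e-11 − (-2.11979e-06)) = -1.75241e-12.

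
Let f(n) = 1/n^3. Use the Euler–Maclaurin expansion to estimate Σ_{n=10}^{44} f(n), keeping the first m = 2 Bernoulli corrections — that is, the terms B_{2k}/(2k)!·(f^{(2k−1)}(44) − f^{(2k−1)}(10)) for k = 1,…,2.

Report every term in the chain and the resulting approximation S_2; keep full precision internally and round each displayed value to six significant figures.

∫_10^44 1/x^3 dx evaluates to 0.00474174.
Boundary: ½(f(10) + f(44)) = ½(0.00100000 + 1.17393e-05) = 0.000505870.
Integral + boundary = 0.00524761.
Order-1 term: 1/12 · (-8.00406e-07 − (-0.000300000)) = 2.49333e-05.
After k=1: 0.00527254.
Order-2 term: −1/720 · (-8.26866e-09 − (-6.00000e-05)) = -8.33218e-08.

S_2 ≈ 0.00527246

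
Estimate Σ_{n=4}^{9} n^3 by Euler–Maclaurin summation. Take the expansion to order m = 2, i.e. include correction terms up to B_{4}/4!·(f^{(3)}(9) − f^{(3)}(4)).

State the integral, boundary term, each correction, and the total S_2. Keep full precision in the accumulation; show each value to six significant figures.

S_2 ≈ 1989.00

Integral: ∫_4^9 x^3 dx = 1576.25.
Boundary: ½(f(4) + f(9)) = ½(64.0000 + 729.000) = 396.500.
Integral + boundary = 1972.75.
k=1: B_{2}/(2)! × [f^{(1)}(9) − f^{(1)}(4)] = 1/12 × (243.000 − 48.0000) = 16.2500.
After k=1: 1989.00.
k=2: B_{4}/(4)! × [f^{(3)}(9) − f^{(3)}(4)] = −1/720 × (6.00000 − 6.00000) = 0.00000.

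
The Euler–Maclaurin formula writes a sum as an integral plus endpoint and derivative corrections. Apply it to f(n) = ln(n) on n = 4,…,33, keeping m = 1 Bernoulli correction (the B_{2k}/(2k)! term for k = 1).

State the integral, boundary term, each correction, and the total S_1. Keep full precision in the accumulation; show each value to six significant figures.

S_1 ≈ 83.2627

The integral term ∫_4^33 ln(x) dx = 80.8396.
Boundary: ½(f(4) + f(33)) = ½(1.38629 + 3.49651) = 2.44140.
Running total after boundary: 83.2810.
k=1: B_{2}/(2)! × [f^{(1)}(33) − f^{(1)}(4)] = 1/12 × (0.0303030 − 0.250000) = -0.0183081.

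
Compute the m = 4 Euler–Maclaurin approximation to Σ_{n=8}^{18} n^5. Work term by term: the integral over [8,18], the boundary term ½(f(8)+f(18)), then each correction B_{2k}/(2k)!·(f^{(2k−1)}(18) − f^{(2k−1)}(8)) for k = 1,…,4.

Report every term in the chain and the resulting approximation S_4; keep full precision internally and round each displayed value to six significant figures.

S_4 ≈ 6.62819e+06

∫_8^18 x^5 dx evaluates to 5.62501e+06.
½[f(8) + f(18)] = ½[32768.0 + 1.88957e+06] = 961168.
So far: 6.58618e+06.
Order-1 term: 1/12 · (524880 − 20480.0) = 42033.3.
Partial sum through k=1: 6.62821e+06.
Order-2 term: −1/720 · (19440.0 − 3840.00) = -21.6667.
Partial sum through k=2: 6.62819e+06.
Order-3 term: 1/30240 · (120.000 − 120.000) = 0.00000.
Partial sum through k=3: 6.62819e+06.
Order-4 term: −1/1209600 · (0.00000 − 0.00000) = 0.00000.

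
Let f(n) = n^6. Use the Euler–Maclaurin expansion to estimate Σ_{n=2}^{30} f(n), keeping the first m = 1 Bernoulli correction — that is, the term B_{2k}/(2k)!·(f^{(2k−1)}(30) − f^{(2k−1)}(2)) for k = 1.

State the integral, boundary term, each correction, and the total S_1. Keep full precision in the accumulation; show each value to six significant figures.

S_1 ≈ 3.50094e+09

The integral term ∫_2^30 x^6 dx = 3.12429e+09.
Endpoint term: (f(2) + f(30))/2 = (64.0000 + 7.29000e+08)/2 = 3.64500e+08.
So far: 3.48879e+09.
Order-1 term: 1/12 · (1.45800e+08 − 192.000) = 1.21500e+07.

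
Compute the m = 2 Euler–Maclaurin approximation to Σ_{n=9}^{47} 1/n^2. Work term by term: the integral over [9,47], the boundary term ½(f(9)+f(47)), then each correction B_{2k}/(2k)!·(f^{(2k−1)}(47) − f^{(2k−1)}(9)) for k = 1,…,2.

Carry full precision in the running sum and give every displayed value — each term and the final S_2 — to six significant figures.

∫_9^47 1/x^2 dx evaluates to 0.0898345.
½[f(9) + f(47)] = ½[0.0123457 + 0.000452694] = 0.00639919.
Integral + boundary = 0.0962337.
Order-1 term: 1/12 · (-1.92636e-05 − (-0.00274348)) = 0.000227018.
After k=1: 0.0964607.
Order-2 term: −1/720 · (-1.04646e-07 − (-0.000406442)) = -5.64358e-07.

S_2 ≈ 0.0964602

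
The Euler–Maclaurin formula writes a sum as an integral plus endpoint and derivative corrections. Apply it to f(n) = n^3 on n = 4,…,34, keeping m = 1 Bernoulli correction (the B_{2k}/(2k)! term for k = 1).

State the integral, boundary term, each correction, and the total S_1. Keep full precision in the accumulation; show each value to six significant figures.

The integral term ∫_4^34 x^3 dx = 334020.
Endpoint term: (f(4) + f(34))/2 = (64.0000 + 39304.0)/2 = 19684.0.
Integral + boundary = 353704.
k=1: B_{2}/(2)! × [f^{(1)}(34) − f^{(1)}(4)] = 1/12 × (3468.00 − 48.0000) = 285.000.

S_1 ≈ 353989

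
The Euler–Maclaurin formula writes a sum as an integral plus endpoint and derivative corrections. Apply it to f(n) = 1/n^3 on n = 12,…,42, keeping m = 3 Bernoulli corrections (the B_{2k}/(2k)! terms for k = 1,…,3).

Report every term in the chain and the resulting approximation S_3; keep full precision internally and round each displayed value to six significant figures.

Integral: ∫_12^42 1/x^3 dx = 0.00318878.
Endpoint term: (f(12) + f(42))/2 = (0.000578704 + 1.34975e-05)/2 = 0.000296101.
So far: 0.00348488.
k=1: B_{2}/(2)! × [f^{(1)}(42) − f^{(1)}(12)] = 1/12 × (-9.64104e-07 − (-0.000144676)) = 1.19760e-05.
Running total after k=1: 0.00349685.
k=2: B_{4}/(4)! × [f^{(3)}(42) − f^{(3)}(12)] = −1/720 × (-1.09309e-08 − (-2.00939e-05)) = -2.78930e-08.
Running total after k=2: 0.00349682.
k=3: B_{6}/(6)! × [f^{(5)}(42) − f^{(5)}(12)] = 1/30240 × (-2.60259e-10 − (-5.86071e-06)) = 1.93798e-10.

S_3 ≈ 0.00349682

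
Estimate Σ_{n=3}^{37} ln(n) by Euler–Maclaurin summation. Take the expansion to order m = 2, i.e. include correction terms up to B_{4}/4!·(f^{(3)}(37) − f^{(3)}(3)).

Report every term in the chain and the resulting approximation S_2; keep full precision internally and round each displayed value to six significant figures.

∫_3^37 ln(x) dx evaluates to 96.3081.
Boundary: ½(f(3) + f(37)) = ½(1.09861 + 3.61092) = 2.35477.
Integral + boundary = 98.6629.
Order-1 term: 1/12 · (0.0270270 − 0.333333) = -0.0255255.
Running total after k=1: 98.6374.
Order-2 term: −1/720 · (3.94843e-05 − 0.0740741) = 0.000102826.

S_2 ≈ 98.6375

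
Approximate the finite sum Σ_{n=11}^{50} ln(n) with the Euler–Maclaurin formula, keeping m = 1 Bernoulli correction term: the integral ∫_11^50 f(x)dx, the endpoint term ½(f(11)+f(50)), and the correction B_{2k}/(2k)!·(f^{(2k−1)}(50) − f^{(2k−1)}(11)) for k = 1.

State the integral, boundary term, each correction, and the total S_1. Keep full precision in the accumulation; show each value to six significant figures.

S_1 ≈ 133.373

∫_11^50 ln(x) dx evaluates to 130.224.
Boundary: ½(f(11) + f(50)) = ½(2.39790 + 3.91202) = 3.15496.
So far: 133.379.
Correction k=1: B_{2}/2! · (f^{(1)}(50) − f^{(1)}(11)) = 1/12 · (0.0200000 − 0.0909091) = -0.00590909.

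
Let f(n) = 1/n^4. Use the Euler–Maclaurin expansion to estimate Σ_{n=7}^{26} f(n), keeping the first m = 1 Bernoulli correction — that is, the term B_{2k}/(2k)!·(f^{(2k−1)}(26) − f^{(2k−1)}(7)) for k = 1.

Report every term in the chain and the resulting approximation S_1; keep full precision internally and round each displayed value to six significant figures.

∫_7^26 1/x^4 dx evaluates to 0.000952852.
Boundary: ½(f(7) + f(26)) = ½(0.000416493 + 2.18830e-06) = 0.000209341.
Running total after boundary: 0.00116219.
k=1: B_{2}/(2)! × [f^{(1)}(26) − f^{(1)}(7)] = 1/12 × (-3.36661e-07 − (-0.000237996)) = 1.98050e-05.

S_1 ≈ 0.00118200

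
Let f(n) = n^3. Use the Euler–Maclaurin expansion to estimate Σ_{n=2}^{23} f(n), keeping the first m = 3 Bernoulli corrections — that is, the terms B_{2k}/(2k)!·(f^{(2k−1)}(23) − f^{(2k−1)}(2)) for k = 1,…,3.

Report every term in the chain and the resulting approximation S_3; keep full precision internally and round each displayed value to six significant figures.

Integral: ∫_2^23 x^3 dx = 69956.2.
Endpoint term: (f(2) + f(23))/2 = (8.00000 + 12167.0)/2 = 6087.50.
Integral + boundary = 76043.8.
Order-1 term: 1/12 · (1587.00 − 12.0000) = 131.250.
After k=1: 76175.0.
Order-2 term: −1/720 · (6.00000 − 6.00000) = 0.00000.
After k=2: 76175.0.
Order-3 term: 1/30240 · (0.00000 − 0.00000) = 0.00000.

S_3 ≈ 76175.0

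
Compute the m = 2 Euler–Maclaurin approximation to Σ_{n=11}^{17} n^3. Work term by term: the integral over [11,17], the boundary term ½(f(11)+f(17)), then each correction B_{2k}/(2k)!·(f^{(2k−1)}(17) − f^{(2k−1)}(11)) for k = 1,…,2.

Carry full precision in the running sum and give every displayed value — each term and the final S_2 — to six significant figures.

The integral term ∫_11^17 x^3 dx = 17220.0.
½[f(11) + f(17)] = ½[1331.00 + 4913.00] = 3122.00.
Integral + boundary = 20342.0.
Order-1 term: 1/12 · (867.000 − 363.000) = 42.0000.
Partial sum through k=1: 20384.0.
Order-2 term: −1/720 · (6.00000 − 6.00000) = 0.00000.

S_2 ≈ 20384.0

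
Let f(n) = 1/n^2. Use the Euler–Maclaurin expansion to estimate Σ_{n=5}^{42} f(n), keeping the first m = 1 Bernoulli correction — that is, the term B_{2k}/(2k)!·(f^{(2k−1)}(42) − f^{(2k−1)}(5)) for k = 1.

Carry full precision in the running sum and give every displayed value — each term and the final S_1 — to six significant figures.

S_1 ≈ 0.197805

Integral: ∫_5^42 1/x^2 dx = 0.176190.
Boundary: ½(f(5) + f(42)) = ½(0.0400000 + 0.000566893) = 0.0202834.
Running total after boundary: 0.196474.
Correction k=1: B_{2}/2! · (f^{(1)}(42) − f^{(1)}(5)) = 1/12 · (-2.69949e-05 − (-0.0160000)) = 0.00133108.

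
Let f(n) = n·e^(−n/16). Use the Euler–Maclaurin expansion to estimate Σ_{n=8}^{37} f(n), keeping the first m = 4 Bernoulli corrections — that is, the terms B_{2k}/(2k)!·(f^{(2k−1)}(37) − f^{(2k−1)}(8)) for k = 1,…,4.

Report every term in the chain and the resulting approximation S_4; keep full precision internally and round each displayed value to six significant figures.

The integral term ∫_8^37 x·e^(−x/16) dx = 148.944.
Endpoint term: (f(8) + f(37))/2 = (4.85225 + 3.66350)/2 = 4.25787.
Running total after boundary: 153.202.
Order-1 term: 1/12 · (-0.129955 − 0.303265) = -0.0361017.
After k=1: 153.166.
Order-2 term: −1/720 · (0.000265905 − 0.00592315) = 7.85729e-06.
After k=2: 153.166.
Order-3 term: 1/30240 · (4.06034e-06 − 4.16472e-05) = -1.24295e-09.
After k=3: 153.166.
Order-4 term: −1/1209600 · (2.76640e-08 − 2.34988e-07) = 1.71399e-13.

S_4 ≈ 153.166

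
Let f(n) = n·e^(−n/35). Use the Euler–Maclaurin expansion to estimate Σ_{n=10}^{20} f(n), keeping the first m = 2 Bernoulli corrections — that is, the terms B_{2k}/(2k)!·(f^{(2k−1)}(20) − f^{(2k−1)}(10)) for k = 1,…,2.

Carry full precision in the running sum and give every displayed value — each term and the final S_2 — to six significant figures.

S_2 ≈ 105.874

The integral term ∫_10^20 x·e^(−x/35) dx = 96.4944.
Endpoint term: (f(10) + f(20))/2 = (7.51477 + 11.2944)/2 = 9.40457.
Running total after boundary: 105.899.
Order-1 term: 1/12 · (0.242022 − 0.536769) = -0.0245623.
Running total after k=1: 105.874.
Order-2 term: −1/720 · (0.00111956 − 0.00166508) = 7.57671e-07.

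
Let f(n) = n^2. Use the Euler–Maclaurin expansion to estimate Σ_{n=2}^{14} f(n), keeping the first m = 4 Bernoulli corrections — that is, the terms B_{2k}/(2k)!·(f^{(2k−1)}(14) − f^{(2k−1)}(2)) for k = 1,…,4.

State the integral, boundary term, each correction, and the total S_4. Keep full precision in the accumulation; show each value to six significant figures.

S_4 ≈ 1014.00

The integral term ∫_2^14 x^2 dx = 912.000.
Endpoint term: (f(2) + f(14))/2 = (4.00000 + 196.000)/2 = 100.000.
So far: 1012.00.
Correction k=1: B_{2}/2! · (f^{(1)}(14) − f^{(1)}(2)) = 1/12 · (28.0000 − 4.00000) = 2.00000.
Partial sum through k=1: 1014.00.
Correction k=2: B_{4}/4! · (f^{(3)}(14) − f^{(3)}(2)) = −1/720 · (0.00000 − 0.00000) = 0.00000.
Partial sum through k=2: 1014.00.
Correction k=3: B_{6}/6! · (f^{(5)}(14) − f^{(5)}(2)) = 1/30240 · (0.00000 − 0.00000) = 0.00000.
Partial sum through k=3: 1014.00.
Correction k=4: B_{8}/8! · (f^{(7)}(14) − f^{(7)}(2)) = −1/1209600 · (0.00000 − 0.00000) = 0.00000.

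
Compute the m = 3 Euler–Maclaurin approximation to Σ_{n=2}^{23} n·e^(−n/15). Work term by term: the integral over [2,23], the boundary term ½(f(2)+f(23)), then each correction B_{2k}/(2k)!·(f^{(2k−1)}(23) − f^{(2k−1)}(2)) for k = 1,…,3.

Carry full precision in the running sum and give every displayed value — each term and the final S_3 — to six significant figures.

Integral: ∫_2^23 x·e^(−x/15) dx = 100.155.
Boundary: ½(f(2) + f(23)) = ½(1.75035 + 4.96375) = 3.35705.
So far: 103.512.
Order-1 term: 1/12 · (-0.115101 − 0.758484) = -0.0727987.
Partial sum through k=1: 103.439.
Order-2 term: −1/720 · (0.00140679 − 0.0111504) = 1.35327e-05.
Partial sum through k=2: 103.439.
Order-3 term: 1/30240 · (1.47784e-05 − 8.41319e-05) = -2.29343e-09.

S_3 ≈ 103.439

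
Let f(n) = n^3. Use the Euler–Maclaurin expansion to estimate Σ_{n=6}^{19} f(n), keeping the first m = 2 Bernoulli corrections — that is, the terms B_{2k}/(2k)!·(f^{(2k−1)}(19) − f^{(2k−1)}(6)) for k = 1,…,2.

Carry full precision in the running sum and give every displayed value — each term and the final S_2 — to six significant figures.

The integral term ∫_6^19 x^3 dx = 32256.2.
Boundary: ½(f(6) + f(19)) = ½(216.000 + 6859.00) = 3537.50.
Running total after boundary: 35793.8.
Order-1 term: 1/12 · (1083.00 − 108.000) = 81.2500.
Running total after k=1: 35875.0.
Order-2 term: −1/720 · (6.00000 − 6.00000) = 0.00000.

S_2 ≈ 35875.0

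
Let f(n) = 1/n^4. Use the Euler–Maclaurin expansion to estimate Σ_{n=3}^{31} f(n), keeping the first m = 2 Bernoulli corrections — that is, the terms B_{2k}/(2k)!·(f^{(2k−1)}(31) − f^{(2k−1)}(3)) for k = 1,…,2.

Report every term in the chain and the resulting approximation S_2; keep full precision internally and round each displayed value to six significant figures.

S_2 ≈ 0.0198034

∫_3^31 1/x^4 dx evaluates to 0.0123345.
Endpoint term: (f(3) + f(31))/2 = (0.0123457 + 1.08281e-06)/2 = 0.00617338.
Integral + boundary = 0.0185079.
k=1: B_{2}/(2)! × [f^{(1)}(31) − f^{(1)}(3)] = 1/12 × (-1.39718e-07 − (-0.0164609)) = 0.00137173.
Running total after k=1: 0.0198796.
k=2: B_{4}/(4)! × [f^{(3)}(31) − f^{(3)}(3)] = −1/720 × (-4.36164e-09 − (-0.0548697)) = -7.62079e-05.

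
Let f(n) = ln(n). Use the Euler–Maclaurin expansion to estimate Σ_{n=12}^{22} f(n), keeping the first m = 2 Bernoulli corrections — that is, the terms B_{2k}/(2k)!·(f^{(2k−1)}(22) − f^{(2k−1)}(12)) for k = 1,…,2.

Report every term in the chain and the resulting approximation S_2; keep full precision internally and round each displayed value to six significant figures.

S_2 ≈ 30.9689

∫_12^22 ln(x) dx evaluates to 28.1841.
Endpoint term: (f(12) + f(22))/2 = (2.48491 + 3.09104)/2 = 2.78797.
Integral + boundary = 30.9720.
k=1: B_{2}/(2)! × [f^{(1)}(22) − f^{(1)}(12)] = 1/12 × (0.0454545 − 0.0833333) = -0.00315657.
Partial sum through k=1: 30.9689.
k=2: B_{4}/(4)! × [f^{(3)}(22) − f^{(3)}(12)] = −1/720 × (0.000187829 − 0.00115741) = 1.34664e-06.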